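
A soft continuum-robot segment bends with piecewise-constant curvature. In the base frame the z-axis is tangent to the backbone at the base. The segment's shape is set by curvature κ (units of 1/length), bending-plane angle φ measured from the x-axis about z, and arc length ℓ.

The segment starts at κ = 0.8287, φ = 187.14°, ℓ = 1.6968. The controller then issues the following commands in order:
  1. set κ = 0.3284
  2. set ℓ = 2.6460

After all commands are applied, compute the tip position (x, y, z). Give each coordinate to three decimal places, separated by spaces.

initial: κ=0.8287, φ=187.14°, ℓ=1.6968
cmd 1: set κ=0.3284 → (κ,φ,ℓ)=(0.3284,187.14°,1.6968) → tip=(-0.4571,-0.0573,1.6103)
cmd 2: set ℓ=2.6460 → (κ,φ,ℓ)=(0.3284,187.14°,2.6460) → tip=(-1.0707,-0.1341,2.3254)

-1.071 -0.134 2.325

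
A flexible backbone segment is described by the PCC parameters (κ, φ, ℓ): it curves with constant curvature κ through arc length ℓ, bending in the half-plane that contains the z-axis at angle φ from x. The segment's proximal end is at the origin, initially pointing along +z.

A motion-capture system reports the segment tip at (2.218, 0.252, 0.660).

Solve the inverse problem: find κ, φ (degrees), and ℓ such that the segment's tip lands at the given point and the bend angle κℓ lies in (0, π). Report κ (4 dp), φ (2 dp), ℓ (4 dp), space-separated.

ρ = √(x²+y²) = √(2.218² + 0.252²) = 2.23227
φ = atan2(y, x) mod 360° = atan2(0.252, 2.218) = 6.4819°
|p|² = ρ² + z² = 2.23227² + 0.660² = 5.41863
κ = 2ρ / |p|² = 2×2.23227 / 5.41863 = 0.82392
θ = 2·atan2(ρ, z) = 2·atan2(2.23227, 0.660) = 2.56665 rad
ℓ = θ/κ = 2.56665/0.82392 = 3.11515

0.8239 6.48 3.1151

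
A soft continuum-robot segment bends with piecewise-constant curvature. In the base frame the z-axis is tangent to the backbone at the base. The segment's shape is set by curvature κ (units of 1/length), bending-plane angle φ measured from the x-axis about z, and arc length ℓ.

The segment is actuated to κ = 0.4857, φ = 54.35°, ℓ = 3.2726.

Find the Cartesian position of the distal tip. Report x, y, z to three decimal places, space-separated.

1.222 1.704 2.059

θ = κ·ℓ = 0.4857 × 3.2726 = 1.58950 rad
ρ = (1 − cos θ)/κ = (1 − -0.01870)/0.4857 = 2.09739
z = sin θ / κ = 0.99983/0.4857 = 2.05852
x = ρ cos φ = 2.09739 × cos(54.35°) = 1.22243
y = ρ sin φ = 2.09739 × sin(54.35°) = 1.70433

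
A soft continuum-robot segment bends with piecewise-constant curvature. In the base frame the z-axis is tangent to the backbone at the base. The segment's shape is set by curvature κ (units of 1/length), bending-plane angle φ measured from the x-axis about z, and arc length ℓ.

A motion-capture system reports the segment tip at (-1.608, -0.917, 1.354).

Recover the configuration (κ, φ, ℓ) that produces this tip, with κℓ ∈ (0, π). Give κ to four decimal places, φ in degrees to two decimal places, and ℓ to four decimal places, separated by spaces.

0.7039 209.69 2.6689

ρ = √(x²+y²) = √(-1.608² + -0.917²) = 1.85110
φ = atan2(y, x) mod 360° = atan2(-0.917, -1.608) = 209.6950°
|p|² = ρ² + z² = 1.85110² + 1.354² = 5.25987
κ = 2ρ / |p|² = 2×1.85110 / 5.25987 = 0.70386
θ = 2·atan2(ρ, z) = 2·atan2(1.85110, 1.354) = 1.87853 rad
ℓ = θ/κ = 1.87853/0.70386 = 2.66892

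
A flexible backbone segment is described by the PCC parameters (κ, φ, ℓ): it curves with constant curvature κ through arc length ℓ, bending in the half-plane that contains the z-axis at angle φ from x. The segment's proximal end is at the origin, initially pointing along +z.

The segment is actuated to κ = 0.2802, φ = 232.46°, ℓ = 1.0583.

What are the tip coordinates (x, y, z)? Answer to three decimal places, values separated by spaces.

θ = κ·ℓ = 0.2802 × 1.0583 = 0.29654 rad
ρ = (1 − cos θ)/κ = (1 − 0.95635)/0.2802 = 0.15577
z = sin θ / κ = 0.29221/0.2802 = 1.04286
x = ρ cos φ = 0.15577 × cos(232.46°) = -0.09491
y = ρ sin φ = 0.15577 × sin(232.46°) = -0.12351

-0.095 -0.124 1.043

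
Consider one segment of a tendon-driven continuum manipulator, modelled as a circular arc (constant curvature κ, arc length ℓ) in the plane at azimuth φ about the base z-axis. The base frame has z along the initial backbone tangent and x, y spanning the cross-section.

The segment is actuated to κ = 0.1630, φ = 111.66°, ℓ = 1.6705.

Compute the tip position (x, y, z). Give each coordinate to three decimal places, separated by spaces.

-0.083 0.210 1.650

θ = κ·ℓ = 0.1630 × 1.6705 = 0.27229 rad
ρ = (1 − cos θ)/κ = (1 − 0.96316)/0.1630 = 0.22603
z = sin θ / κ = 0.26894/0.1630 = 1.64993
x = ρ cos φ = 0.22603 × cos(111.66°) = -0.08343
y = ρ sin φ = 0.22603 × sin(111.66°) = 0.21007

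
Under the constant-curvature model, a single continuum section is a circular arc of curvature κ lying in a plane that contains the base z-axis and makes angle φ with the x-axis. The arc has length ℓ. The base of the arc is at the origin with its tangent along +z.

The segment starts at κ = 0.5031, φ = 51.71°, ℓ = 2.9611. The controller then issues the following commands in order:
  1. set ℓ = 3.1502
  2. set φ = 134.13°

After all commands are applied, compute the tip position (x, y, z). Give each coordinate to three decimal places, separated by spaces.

-1.403 1.447 1.987

initial: κ=0.5031, φ=51.71°, ℓ=2.9611
cmd 1: set ℓ=3.1502 → (κ,φ,ℓ)=(0.5031,51.71°,3.1502) → tip=(1.2490,1.5820,1.9875)
cmd 2: set φ=134.13° → (κ,φ,ℓ)=(0.5031,134.13°,3.1502) → tip=(-1.4035,1.4467,1.9875)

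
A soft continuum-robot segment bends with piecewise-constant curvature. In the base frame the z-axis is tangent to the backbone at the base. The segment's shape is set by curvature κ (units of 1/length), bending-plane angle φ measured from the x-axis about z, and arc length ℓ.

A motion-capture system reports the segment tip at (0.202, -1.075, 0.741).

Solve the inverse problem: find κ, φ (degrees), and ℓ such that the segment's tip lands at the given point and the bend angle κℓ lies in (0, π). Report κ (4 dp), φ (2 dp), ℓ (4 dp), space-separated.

1.2533 280.64 1.5565

ρ = √(x²+y²) = √(0.202² + -1.075²) = 1.09381
φ = atan2(y, x) mod 360° = atan2(-1.075, 0.202) = 280.6422°
|p|² = ρ² + z² = 1.09381² + 0.741² = 1.74551
κ = 2ρ / |p|² = 2×1.09381 / 1.74551 = 1.25329
θ = 2·atan2(ρ, z) = 2·atan2(1.09381, 0.741) = 1.95074 rad
ℓ = θ/κ = 1.95074/1.25329 = 1.55649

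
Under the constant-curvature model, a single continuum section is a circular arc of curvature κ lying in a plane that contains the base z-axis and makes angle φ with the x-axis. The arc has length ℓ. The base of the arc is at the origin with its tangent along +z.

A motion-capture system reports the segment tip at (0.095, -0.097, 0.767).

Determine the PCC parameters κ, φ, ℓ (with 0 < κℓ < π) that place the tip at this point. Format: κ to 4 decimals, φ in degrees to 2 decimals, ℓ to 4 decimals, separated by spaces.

0.4476 314.40 0.7829

ρ = √(x²+y²) = √(0.095² + -0.097²) = 0.13577
φ = atan2(y, x) mod 360° = atan2(-0.097, 0.095) = 314.4032°
|p|² = ρ² + z² = 0.13577² + 0.767² = 0.60672
κ = 2ρ / |p|² = 2×0.13577 / 0.60672 = 0.44756
θ = 2·atan2(ρ, z) = 2·atan2(0.13577, 0.767) = 0.35040 rad
ℓ = θ/κ = 0.35040/0.44756 = 0.78292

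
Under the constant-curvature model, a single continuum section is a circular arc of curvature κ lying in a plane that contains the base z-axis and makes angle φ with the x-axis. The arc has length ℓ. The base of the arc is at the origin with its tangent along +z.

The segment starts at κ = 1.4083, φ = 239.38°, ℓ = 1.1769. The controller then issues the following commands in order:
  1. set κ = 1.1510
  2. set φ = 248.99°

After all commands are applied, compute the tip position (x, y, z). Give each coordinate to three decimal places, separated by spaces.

-0.245 -0.637 0.849

initial: κ=1.4083, φ=239.38°, ℓ=1.1769
cmd 1: set κ=1.1510 → (κ,φ,ℓ)=(1.1510,239.38°,1.1769) → tip=(-0.3476,-0.5873,0.8486)
cmd 2: set φ=248.99° → (κ,φ,ℓ)=(1.1510,248.99°,1.1769) → tip=(-0.2447,-0.6371,0.8486)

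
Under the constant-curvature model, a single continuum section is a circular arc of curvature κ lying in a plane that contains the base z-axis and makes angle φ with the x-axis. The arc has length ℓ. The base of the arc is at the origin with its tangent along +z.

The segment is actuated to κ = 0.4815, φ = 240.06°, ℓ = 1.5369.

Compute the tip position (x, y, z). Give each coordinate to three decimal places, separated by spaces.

θ = κ·ℓ = 0.4815 × 1.5369 = 0.74002 rad
ρ = (1 − cos θ)/κ = (1 − 0.73846)/0.4815 = 0.54318
z = sin θ / κ = 0.67430/0.4815 = 1.40042
x = ρ cos φ = 0.54318 × cos(240.06°) = -0.27110
y = ρ sin φ = 0.54318 × sin(240.06°) = -0.47070

-0.271 -0.471 1.400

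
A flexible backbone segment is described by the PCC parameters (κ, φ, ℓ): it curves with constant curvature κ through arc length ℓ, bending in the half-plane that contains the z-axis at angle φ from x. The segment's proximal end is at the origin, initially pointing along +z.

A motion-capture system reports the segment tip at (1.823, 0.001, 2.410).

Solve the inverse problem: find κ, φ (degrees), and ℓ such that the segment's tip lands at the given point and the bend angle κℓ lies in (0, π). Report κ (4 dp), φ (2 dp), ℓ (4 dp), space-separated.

ρ = √(x²+y²) = √(1.823² + 0.001²) = 1.82300
φ = atan2(y, x) mod 360° = atan2(0.001, 1.823) = 0.0314°
|p|² = ρ² + z² = 1.82300² + 2.410² = 9.13143
κ = 2ρ / |p|² = 2×1.82300 / 9.13143 = 0.39928
θ = 2·atan2(ρ, z) = 2·atan2(1.82300, 2.410) = 1.29521 rad
ℓ = θ/κ = 1.29521/0.39928 = 3.24386

0.3993 0.03 3.2439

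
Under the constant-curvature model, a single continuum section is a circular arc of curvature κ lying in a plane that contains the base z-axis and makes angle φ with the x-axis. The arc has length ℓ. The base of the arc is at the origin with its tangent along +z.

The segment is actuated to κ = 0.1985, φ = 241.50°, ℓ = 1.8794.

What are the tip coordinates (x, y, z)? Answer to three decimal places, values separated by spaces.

-0.165 -0.305 1.836

θ = κ·ℓ = 0.1985 × 1.8794 = 0.37306 rad
ρ = (1 − cos θ)/κ = (1 − 0.93122)/0.1985 = 0.34652
z = sin θ / κ = 0.36447/0.1985 = 1.83611
x = ρ cos φ = 0.34652 × cos(241.50°) = -0.16534
y = ρ sin φ = 0.34652 × sin(241.50°) = -0.30453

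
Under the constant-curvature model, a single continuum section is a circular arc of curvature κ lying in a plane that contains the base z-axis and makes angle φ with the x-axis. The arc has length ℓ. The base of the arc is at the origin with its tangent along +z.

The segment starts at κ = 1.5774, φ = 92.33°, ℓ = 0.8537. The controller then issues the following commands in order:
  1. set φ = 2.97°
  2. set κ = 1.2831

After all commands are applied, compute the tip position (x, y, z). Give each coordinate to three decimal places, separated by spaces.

initial: κ=1.5774, φ=92.33°, ℓ=0.8537
cmd 1: set φ=2.97° → (κ,φ,ℓ)=(1.5774,2.97°,0.8537) → tip=(0.4924,0.0255,0.6181)
cmd 2: set κ=1.2831 → (κ,φ,ℓ)=(1.2831,2.97°,0.8537) → tip=(0.4221,0.0219,0.6929)

0.422 0.022 0.693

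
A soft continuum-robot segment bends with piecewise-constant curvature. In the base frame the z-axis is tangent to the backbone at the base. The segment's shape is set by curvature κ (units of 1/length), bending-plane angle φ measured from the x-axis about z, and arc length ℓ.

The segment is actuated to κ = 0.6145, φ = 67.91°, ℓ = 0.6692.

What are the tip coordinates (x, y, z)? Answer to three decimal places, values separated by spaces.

θ = κ·ℓ = 0.6145 × 0.6692 = 0.41122 rad
ρ = (1 − cos θ)/κ = (1 − 0.91663)/0.6145 = 0.13567
z = sin θ / κ = 0.39973/0.6145 = 0.65050
x = ρ cos φ = 0.13567 × cos(67.91°) = 0.05102
y = ρ sin φ = 0.13567 × sin(67.91°) = 0.12571

0.051 0.126 0.650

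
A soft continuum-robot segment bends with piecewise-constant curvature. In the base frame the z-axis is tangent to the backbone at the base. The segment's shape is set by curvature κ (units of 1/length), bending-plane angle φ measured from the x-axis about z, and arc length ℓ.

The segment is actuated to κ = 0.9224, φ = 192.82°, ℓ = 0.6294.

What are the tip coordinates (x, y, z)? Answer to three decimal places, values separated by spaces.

-0.173 -0.039 0.595

θ = κ·ℓ = 0.9224 × 0.6294 = 0.58056 rad
ρ = (1 − cos θ)/κ = (1 − 0.83616)/0.9224 = 0.17763
z = sin θ / κ = 0.54849/0.9224 = 0.59463
x = ρ cos φ = 0.17763 × cos(192.82°) = -0.17320
y = ρ sin φ = 0.17763 × sin(192.82°) = -0.03941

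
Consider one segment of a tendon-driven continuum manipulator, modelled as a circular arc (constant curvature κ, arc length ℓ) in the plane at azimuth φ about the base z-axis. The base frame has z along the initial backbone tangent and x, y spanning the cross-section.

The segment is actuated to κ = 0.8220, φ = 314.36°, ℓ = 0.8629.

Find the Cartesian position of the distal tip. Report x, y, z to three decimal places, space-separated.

0.205 -0.210 0.792

θ = κ·ℓ = 0.8220 × 0.8629 = 0.70930 rad
ρ = (1 − cos θ)/κ = (1 − 0.75882)/0.8220 = 0.29341
z = sin θ / κ = 0.65131/0.8220 = 0.79234
x = ρ cos φ = 0.29341 × cos(314.36°) = 0.20514
y = ρ sin φ = 0.29341 × sin(314.36°) = -0.20978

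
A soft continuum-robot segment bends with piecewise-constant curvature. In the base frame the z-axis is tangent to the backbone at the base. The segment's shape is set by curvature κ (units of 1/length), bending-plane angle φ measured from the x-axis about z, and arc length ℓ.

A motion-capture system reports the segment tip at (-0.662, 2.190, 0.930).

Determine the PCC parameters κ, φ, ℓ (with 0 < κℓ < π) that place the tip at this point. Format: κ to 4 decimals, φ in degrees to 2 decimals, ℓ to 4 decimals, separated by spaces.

ρ = √(x²+y²) = √(-0.662² + 2.190²) = 2.28787
φ = atan2(y, x) mod 360° = atan2(2.190, -0.662) = 106.8192°
|p|² = ρ² + z² = 2.28787² + 0.930² = 6.09924
κ = 2ρ / |p|² = 2×2.28787 / 6.09924 = 0.75021
θ = 2·atan2(ρ, z) = 2·atan2(2.28787, 0.930) = 2.36941 rad
ℓ = θ/κ = 2.36941/0.75021 = 3.15832

0.7502 106.82 3.1583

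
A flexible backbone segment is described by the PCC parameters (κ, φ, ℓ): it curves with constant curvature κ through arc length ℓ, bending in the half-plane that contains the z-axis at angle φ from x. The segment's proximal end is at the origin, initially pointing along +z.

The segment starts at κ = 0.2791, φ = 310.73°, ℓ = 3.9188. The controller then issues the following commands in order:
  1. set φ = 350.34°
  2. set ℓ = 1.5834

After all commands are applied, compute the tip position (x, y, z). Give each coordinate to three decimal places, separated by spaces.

initial: κ=0.2791, φ=310.73°, ℓ=3.9188
cmd 1: set φ=350.34° → (κ,φ,ℓ)=(0.2791,350.34°,3.9188) → tip=(1.9103,-0.3252,3.1829)
cmd 2: set ℓ=1.5834 → (κ,φ,ℓ)=(0.2791,350.34°,1.5834) → tip=(0.3393,-0.0578,1.5324)

0.339 -0.058 1.532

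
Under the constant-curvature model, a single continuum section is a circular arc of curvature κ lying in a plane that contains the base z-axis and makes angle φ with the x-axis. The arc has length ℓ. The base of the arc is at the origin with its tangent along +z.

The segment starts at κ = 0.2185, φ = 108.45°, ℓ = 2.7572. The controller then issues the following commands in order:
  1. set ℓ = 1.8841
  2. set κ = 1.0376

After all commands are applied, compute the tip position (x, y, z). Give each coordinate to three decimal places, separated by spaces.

initial: κ=0.2185, φ=108.45°, ℓ=2.7572
cmd 1: set ℓ=1.8841 → (κ,φ,ℓ)=(0.2185,108.45°,1.8841) → tip=(-0.1210,0.3627,1.8313)
cmd 2: set κ=1.0376 → (κ,φ,ℓ)=(1.0376,108.45°,1.8841) → tip=(-0.4193,1.2568,0.8935)

-0.419 1.257 0.894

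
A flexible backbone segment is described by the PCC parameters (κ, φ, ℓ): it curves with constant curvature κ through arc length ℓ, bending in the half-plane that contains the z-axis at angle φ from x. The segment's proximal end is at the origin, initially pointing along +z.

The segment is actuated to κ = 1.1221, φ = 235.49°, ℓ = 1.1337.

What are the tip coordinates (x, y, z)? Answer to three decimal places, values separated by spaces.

θ = κ·ℓ = 1.1221 × 1.1337 = 1.27212 rad
ρ = (1 − cos θ)/κ = (1 − 0.29425)/1.1221 = 0.62895
z = sin θ / κ = 0.95573/1.1221 = 0.85173
x = ρ cos φ = 0.62895 × cos(235.49°) = -0.35633
y = ρ sin φ = 0.62895 × sin(235.49°) = -0.51828

-0.356 -0.518 0.852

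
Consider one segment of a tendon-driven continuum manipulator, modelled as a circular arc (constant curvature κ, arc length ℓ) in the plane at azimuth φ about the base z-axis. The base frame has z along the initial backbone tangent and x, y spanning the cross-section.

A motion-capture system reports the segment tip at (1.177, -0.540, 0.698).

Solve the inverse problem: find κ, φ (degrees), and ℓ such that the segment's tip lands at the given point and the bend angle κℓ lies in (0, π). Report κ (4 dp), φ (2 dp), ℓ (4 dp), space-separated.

1.1967 335.35 1.7989

ρ = √(x²+y²) = √(1.177² + -0.540²) = 1.29496
φ = atan2(y, x) mod 360° = atan2(-0.540, 1.177) = 335.3546°
|p|² = ρ² + z² = 1.29496² + 0.698² = 2.16413
κ = 2ρ / |p|² = 2×1.29496 / 2.16413 = 1.19675
θ = 2·atan2(ρ, z) = 2·atan2(1.29496, 0.698) = 2.15286 rad
ℓ = θ/κ = 2.15286/1.19675 = 1.79892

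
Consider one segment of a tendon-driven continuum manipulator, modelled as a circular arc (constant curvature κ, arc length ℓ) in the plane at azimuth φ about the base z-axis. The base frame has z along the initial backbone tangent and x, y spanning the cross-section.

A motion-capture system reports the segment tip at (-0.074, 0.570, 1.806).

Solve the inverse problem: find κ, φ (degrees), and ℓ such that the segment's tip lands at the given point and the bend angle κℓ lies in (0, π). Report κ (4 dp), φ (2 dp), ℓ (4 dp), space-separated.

ρ = √(x²+y²) = √(-0.074² + 0.570²) = 0.57478
φ = atan2(y, x) mod 360° = atan2(0.570, -0.074) = 97.3970°
|p|² = ρ² + z² = 0.57478² + 1.806² = 3.59201
κ = 2ρ / |p|² = 2×0.57478 / 3.59201 = 0.32003
θ = 2·atan2(ρ, z) = 2·atan2(0.57478, 1.806) = 0.61625 rad
ℓ = θ/κ = 0.61625/0.32003 = 1.92559

0.3200 97.40 1.9256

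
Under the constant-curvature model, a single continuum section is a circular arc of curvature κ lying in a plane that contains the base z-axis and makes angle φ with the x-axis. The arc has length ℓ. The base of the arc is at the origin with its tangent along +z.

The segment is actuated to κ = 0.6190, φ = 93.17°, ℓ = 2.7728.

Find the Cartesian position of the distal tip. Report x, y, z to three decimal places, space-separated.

θ = κ·ℓ = 0.6190 × 2.7728 = 1.71636 rad
ρ = (1 − cos θ)/κ = (1 − -0.14505)/0.6190 = 1.84984
z = sin θ / κ = 0.98942/0.6190 = 1.59842
x = ρ cos φ = 1.84984 × cos(93.17°) = -0.10229
y = ρ sin φ = 1.84984 × sin(93.17°) = 1.84701

-0.102 1.847 1.598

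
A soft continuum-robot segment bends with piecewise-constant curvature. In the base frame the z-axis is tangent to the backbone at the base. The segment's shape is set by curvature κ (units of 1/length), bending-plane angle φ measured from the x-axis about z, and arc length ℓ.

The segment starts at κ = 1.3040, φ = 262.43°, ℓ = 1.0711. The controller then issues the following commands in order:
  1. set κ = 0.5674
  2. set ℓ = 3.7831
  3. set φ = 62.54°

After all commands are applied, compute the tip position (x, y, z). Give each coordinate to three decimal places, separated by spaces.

initial: κ=1.3040, φ=262.43°, ℓ=1.0711
cmd 1: set κ=0.5674 → (κ,φ,ℓ)=(0.5674,262.43°,1.0711) → tip=(-0.0416,-0.3128,1.0064)
cmd 2: set ℓ=3.7831 → (κ,φ,ℓ)=(0.5674,262.43°,3.7831) → tip=(-0.3586,-2.6983,1.4783)
cmd 3: set φ=62.54° → (κ,φ,ℓ)=(0.5674,62.54°,3.7831) → tip=(1.2552,2.4153,1.4783)

1.255 2.415 1.478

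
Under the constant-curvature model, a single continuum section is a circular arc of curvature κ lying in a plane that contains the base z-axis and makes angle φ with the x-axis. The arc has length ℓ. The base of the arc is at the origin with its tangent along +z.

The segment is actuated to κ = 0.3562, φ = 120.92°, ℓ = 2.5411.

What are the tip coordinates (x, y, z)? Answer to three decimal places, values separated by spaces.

-0.552 0.921 2.208

θ = κ·ℓ = 0.3562 × 2.5411 = 0.90514 rad
ρ = (1 − cos θ)/κ = (1 − 0.61758)/0.3562 = 1.07362
z = sin θ / κ = 0.78651/0.3562 = 2.20806
x = ρ cos φ = 1.07362 × cos(120.92°) = -0.55167
y = ρ sin φ = 1.07362 × sin(120.92°) = 0.92105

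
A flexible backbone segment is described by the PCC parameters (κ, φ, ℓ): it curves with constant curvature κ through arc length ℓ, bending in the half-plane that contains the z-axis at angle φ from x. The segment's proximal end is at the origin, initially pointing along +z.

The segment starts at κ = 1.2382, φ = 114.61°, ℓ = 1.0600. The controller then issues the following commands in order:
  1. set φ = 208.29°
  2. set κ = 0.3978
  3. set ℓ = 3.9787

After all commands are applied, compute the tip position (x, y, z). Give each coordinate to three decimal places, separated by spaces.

initial: κ=1.2382, φ=114.61°, ℓ=1.0600
cmd 1: set φ=208.29° → (κ,φ,ℓ)=(1.2382,208.29°,1.0600) → tip=(-0.5295,-0.2850,0.7808)
cmd 2: set κ=0.3978 → (κ,φ,ℓ)=(0.3978,208.29°,1.0600) → tip=(-0.1939,-0.1044,1.0289)
cmd 3: set ℓ=3.9787 → (κ,φ,ℓ)=(0.3978,208.29°,3.9787) → tip=(-2.2400,-1.2056,2.5136)

-2.240 -1.206 2.514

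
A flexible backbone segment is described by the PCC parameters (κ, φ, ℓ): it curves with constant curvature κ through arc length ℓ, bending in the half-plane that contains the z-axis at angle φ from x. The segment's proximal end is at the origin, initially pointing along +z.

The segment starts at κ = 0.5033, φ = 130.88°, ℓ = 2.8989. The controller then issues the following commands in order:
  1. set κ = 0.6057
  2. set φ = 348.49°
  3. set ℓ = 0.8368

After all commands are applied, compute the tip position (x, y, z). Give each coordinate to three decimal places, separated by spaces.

initial: κ=0.5033, φ=130.88°, ℓ=2.8989
cmd 1: set κ=0.6057 → (κ,φ,ℓ)=(0.6057,130.88°,2.8989) → tip=(-1.2794,1.4780,1.6228)
cmd 2: set φ=348.49° → (κ,φ,ℓ)=(0.6057,348.49°,2.8989) → tip=(1.9155,-0.3901,1.6228)
cmd 3: set ℓ=0.8368 → (κ,φ,ℓ)=(0.6057,348.49°,0.8368) → tip=(0.2034,-0.0414,0.8014)

0.203 -0.041 0.801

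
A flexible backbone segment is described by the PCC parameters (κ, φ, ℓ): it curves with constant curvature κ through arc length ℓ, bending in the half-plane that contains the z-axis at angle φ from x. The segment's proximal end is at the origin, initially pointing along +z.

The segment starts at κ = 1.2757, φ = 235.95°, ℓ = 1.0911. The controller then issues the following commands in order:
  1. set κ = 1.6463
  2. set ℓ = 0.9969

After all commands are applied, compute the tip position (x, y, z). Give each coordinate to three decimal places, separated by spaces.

-0.364 -0.539 0.606

initial: κ=1.2757, φ=235.95°, ℓ=1.0911
cmd 1: set κ=1.6463 → (κ,φ,ℓ)=(1.6463,235.95°,1.0911) → tip=(-0.4161,-0.6158,0.5920)
cmd 2: set ℓ=0.9969 → (κ,φ,ℓ)=(1.6463,235.95°,0.9969) → tip=(-0.3640,-0.5387,0.6059)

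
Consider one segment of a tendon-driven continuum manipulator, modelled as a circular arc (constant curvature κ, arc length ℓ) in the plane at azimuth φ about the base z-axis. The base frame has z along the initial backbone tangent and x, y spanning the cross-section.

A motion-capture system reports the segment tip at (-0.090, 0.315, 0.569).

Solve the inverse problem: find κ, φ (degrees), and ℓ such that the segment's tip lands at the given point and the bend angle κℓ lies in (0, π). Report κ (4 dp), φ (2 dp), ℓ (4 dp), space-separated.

1.5199 105.95 0.6874

ρ = √(x²+y²) = √(-0.090² + 0.315²) = 0.32760
φ = atan2(y, x) mod 360° = atan2(0.315, -0.090) = 105.9454°
|p|² = ρ² + z² = 0.32760² + 0.569² = 0.43109
κ = 2ρ / |p|² = 2×0.32760 / 0.43109 = 1.51991
θ = 2·atan2(ρ, z) = 2·atan2(0.32760, 0.569) = 1.04480 rad
ℓ = θ/κ = 1.04480/1.51991 = 0.68741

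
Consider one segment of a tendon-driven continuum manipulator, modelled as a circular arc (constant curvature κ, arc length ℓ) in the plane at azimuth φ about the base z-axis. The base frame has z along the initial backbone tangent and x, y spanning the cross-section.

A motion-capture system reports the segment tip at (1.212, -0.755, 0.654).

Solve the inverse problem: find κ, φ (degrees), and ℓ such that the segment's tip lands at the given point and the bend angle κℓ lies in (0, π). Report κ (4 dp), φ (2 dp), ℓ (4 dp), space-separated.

ρ = √(x²+y²) = √(1.212² + -0.755²) = 1.42792
φ = atan2(y, x) mod 360° = atan2(-0.755, 1.212) = 328.0797°
|p|² = ρ² + z² = 1.42792² + 0.654² = 2.46669
κ = 2ρ / |p|² = 2×1.42792 / 2.46669 = 1.15777
θ = 2·atan2(ρ, z) = 2·atan2(1.42792, 0.654) = 2.28261 rad
ℓ = θ/κ = 2.28261/1.15777 = 1.97156

1.1578 328.08 1.9716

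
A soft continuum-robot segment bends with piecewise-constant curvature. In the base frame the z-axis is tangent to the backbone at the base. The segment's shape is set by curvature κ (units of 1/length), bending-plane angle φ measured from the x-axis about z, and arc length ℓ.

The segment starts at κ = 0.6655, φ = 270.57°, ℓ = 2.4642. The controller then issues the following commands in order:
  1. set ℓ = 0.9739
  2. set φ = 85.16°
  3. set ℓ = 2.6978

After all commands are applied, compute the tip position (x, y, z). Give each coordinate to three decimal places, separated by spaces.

initial: κ=0.6655, φ=270.57°, ℓ=2.4642
cmd 1: set ℓ=0.9739 → (κ,φ,ℓ)=(0.6655,270.57°,0.9739) → tip=(0.0030,-0.3047,0.9071)
cmd 2: set φ=85.16° → (κ,φ,ℓ)=(0.6655,85.16°,0.9739) → tip=(0.0257,0.3036,0.9071)
cmd 3: set ℓ=2.6978 → (κ,φ,ℓ)=(0.6655,85.16°,2.6978) → tip=(0.1550,1.8307,1.4649)

0.155 1.831 1.465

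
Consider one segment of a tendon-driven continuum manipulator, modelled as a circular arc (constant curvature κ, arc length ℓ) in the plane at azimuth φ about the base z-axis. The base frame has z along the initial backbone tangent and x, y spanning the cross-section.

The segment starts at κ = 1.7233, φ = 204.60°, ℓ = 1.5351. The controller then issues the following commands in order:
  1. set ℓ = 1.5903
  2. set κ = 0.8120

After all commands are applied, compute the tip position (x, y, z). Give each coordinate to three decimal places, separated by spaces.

initial: κ=1.7233, φ=204.60°, ℓ=1.5351
cmd 1: set ℓ=1.5903 → (κ,φ,ℓ)=(1.7233,204.60°,1.5903) → tip=(-1.0134,-0.4640,0.2265)
cmd 2: set κ=0.8120 → (κ,φ,ℓ)=(0.8120,204.60°,1.5903) → tip=(-0.8109,-0.3712,1.1837)

-0.811 -0.371 1.184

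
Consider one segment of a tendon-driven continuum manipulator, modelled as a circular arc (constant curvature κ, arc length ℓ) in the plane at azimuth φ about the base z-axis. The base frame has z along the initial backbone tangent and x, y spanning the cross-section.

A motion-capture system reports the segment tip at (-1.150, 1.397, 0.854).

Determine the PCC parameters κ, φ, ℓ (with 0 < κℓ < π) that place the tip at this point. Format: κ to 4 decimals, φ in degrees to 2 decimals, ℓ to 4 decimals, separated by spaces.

ρ = √(x²+y²) = √(-1.150² + 1.397²) = 1.80945
φ = atan2(y, x) mod 360° = atan2(1.397, -1.150) = 129.4610°
|p|² = ρ² + z² = 1.80945² + 0.854² = 4.00343
κ = 2ρ / |p|² = 2×1.80945 / 4.00343 = 0.90395
θ = 2·atan2(ρ, z) = 2·atan2(1.80945, 0.854) = 2.25965 rad
ℓ = θ/κ = 2.25965/0.90395 = 2.49975

0.9040 129.46 2.4998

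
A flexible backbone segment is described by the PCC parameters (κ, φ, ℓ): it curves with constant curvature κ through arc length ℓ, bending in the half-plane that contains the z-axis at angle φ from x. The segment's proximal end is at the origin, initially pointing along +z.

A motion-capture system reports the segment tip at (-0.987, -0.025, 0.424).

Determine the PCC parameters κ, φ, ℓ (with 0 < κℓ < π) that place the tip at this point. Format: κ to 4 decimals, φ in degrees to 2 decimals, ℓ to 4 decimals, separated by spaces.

1.7103 181.45 1.3625

ρ = √(x²+y²) = √(-0.987² + -0.025²) = 0.98732
φ = atan2(y, x) mod 360° = atan2(-0.025, -0.987) = 181.4510°
|p|² = ρ² + z² = 0.98732² + 0.424² = 1.15457
κ = 2ρ / |p|² = 2×0.98732 / 1.15457 = 1.71028
θ = 2·atan2(ρ, z) = 2·atan2(0.98732, 0.424) = 2.33033 rad
ℓ = θ/κ = 2.33033/1.71028 = 1.36255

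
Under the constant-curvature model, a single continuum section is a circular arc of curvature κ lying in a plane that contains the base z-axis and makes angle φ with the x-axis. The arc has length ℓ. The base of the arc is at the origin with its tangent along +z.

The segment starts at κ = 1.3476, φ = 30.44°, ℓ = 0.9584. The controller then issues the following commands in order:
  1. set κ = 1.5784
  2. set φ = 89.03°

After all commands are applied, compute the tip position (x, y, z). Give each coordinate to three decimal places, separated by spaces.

0.010 0.597 0.632

initial: κ=1.3476, φ=30.44°, ℓ=0.9584
cmd 1: set κ=1.5784 → (κ,φ,ℓ)=(1.5784,30.44°,0.9584) → tip=(0.5145,0.3024,0.6325)
cmd 2: set φ=89.03° → (κ,φ,ℓ)=(1.5784,89.03°,0.9584) → tip=(0.0101,0.5967,0.6325)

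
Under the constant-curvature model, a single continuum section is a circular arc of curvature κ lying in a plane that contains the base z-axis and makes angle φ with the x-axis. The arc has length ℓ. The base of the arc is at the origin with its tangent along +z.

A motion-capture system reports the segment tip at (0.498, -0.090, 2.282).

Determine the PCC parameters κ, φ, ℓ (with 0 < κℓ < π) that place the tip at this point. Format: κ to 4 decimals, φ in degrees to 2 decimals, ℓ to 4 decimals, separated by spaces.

0.1852 349.76 2.3561

ρ = √(x²+y²) = √(0.498² + -0.090²) = 0.50607
φ = atan2(y, x) mod 360° = atan2(-0.090, 0.498) = 349.7559°
|p|² = ρ² + z² = 0.50607² + 2.282² = 5.46363
κ = 2ρ / |p|² = 2×0.50607 / 5.46363 = 0.18525
θ = 2·atan2(ρ, z) = 2·atan2(0.50607, 2.282) = 0.43647 rad
ℓ = θ/κ = 0.43647/0.18525 = 2.35610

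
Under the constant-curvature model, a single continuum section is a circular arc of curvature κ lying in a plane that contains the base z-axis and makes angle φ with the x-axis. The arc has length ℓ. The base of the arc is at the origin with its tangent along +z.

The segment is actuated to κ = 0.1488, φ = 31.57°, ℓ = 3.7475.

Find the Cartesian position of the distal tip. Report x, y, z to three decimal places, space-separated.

0.867 0.533 3.556

θ = κ·ℓ = 0.1488 × 3.7475 = 0.55763 rad
ρ = (1 − cos θ)/κ = (1 − 0.84851)/0.1488 = 1.01806
z = sin θ / κ = 0.52918/0.1488 = 3.55628
x = ρ cos φ = 1.01806 × cos(31.57°) = 0.86739
y = ρ sin φ = 1.01806 × sin(31.57°) = 0.53299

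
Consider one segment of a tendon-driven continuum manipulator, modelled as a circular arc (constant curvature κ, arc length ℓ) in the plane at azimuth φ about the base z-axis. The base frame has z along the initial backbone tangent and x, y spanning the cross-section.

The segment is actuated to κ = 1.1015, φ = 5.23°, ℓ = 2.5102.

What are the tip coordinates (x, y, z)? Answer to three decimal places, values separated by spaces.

1.745 0.160 0.334

θ = κ·ℓ = 1.1015 × 2.5102 = 2.76499 rad
ρ = (1 − cos θ)/κ = (1 − -0.92992)/1.1015 = 1.75208
z = sin θ / κ = 0.36777/1.1015 = 0.33388
x = ρ cos φ = 1.75208 × cos(5.23°) = 1.74479
y = ρ sin φ = 1.75208 × sin(5.23°) = 0.15971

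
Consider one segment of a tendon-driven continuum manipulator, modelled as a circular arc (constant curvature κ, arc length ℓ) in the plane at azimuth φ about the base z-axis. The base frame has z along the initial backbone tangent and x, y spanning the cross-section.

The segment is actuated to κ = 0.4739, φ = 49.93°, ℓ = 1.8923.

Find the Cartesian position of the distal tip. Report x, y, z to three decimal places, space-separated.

0.511 0.607 1.649

θ = κ·ℓ = 0.4739 × 1.8923 = 0.89676 rad
ρ = (1 − cos θ)/κ = (1 − 0.62414)/0.4739 = 0.79311
z = sin θ / κ = 0.78131/0.4739 = 1.64868
x = ρ cos φ = 0.79311 × cos(49.93°) = 0.51054
y = ρ sin φ = 0.79311 × sin(49.93°) = 0.60694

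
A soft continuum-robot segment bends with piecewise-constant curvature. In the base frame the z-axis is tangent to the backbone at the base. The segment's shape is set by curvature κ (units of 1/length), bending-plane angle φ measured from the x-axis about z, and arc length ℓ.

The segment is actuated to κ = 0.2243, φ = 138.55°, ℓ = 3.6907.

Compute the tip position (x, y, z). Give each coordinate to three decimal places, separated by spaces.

-1.081 0.955 3.283

θ = κ·ℓ = 0.2243 × 3.6907 = 0.82782 rad
ρ = (1 − cos θ)/κ = (1 − 0.67648)/0.2243 = 1.44235
z = sin θ / κ = 0.73646/0.2243 = 3.28338
x = ρ cos φ = 1.44235 × cos(138.55°) = -1.08109
y = ρ sin φ = 1.44235 × sin(138.55°) = 0.95479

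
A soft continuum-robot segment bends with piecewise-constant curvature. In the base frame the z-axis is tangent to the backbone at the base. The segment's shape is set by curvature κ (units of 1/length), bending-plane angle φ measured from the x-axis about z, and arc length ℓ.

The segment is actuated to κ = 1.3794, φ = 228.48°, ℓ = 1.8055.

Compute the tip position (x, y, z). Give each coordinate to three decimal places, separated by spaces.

θ = κ·ℓ = 1.3794 × 1.8055 = 2.49051 rad
ρ = (1 − cos θ)/κ = (1 − -0.79543)/1.3794 = 1.30160
z = sin θ / κ = 0.60605/1.3794 = 0.43936
x = ρ cos φ = 1.30160 × cos(228.48°) = -0.86281
y = ρ sin φ = 1.30160 × sin(228.48°) = -0.97454

-0.863 -0.975 0.439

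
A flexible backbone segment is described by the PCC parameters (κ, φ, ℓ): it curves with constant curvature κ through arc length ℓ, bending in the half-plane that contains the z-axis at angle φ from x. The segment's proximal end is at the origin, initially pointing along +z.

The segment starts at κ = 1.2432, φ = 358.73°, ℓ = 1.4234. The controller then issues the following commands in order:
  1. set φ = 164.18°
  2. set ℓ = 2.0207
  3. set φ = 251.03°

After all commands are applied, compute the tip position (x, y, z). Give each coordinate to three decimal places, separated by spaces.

-0.473 -1.376 0.474

initial: κ=1.2432, φ=358.73°, ℓ=1.4234
cmd 1: set φ=164.18° → (κ,φ,ℓ)=(1.2432,164.18°,1.4234) → tip=(-0.9267,0.2626,0.7885)
cmd 2: set ℓ=2.0207 → (κ,φ,ℓ)=(1.2432,164.18°,2.0207) → tip=(-1.3995,0.3965,0.4735)
cmd 3: set φ=251.03° → (κ,φ,ℓ)=(1.2432,251.03°,2.0207) → tip=(-0.4728,-1.3756,0.4735)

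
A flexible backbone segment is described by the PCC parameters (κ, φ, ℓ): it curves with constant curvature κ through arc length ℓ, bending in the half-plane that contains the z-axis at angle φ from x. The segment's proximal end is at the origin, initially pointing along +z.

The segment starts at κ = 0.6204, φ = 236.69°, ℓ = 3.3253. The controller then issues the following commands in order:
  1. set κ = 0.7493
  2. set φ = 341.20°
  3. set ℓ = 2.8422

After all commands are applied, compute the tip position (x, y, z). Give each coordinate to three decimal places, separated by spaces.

initial: κ=0.6204, φ=236.69°, ℓ=3.3253
cmd 1: set κ=0.7493 → (κ,φ,ℓ)=(0.7493,236.69°,3.3253) → tip=(-1.3164,-2.0033,0.8076)
cmd 2: set φ=341.20° → (κ,φ,ℓ)=(0.7493,341.20°,3.3253) → tip=(2.2692,-0.7725,0.8076)
cmd 3: set ℓ=2.8422 → (κ,φ,ℓ)=(0.7493,341.20°,2.8422) → tip=(1.9333,-0.6581,1.1315)

1.933 -0.658 1.132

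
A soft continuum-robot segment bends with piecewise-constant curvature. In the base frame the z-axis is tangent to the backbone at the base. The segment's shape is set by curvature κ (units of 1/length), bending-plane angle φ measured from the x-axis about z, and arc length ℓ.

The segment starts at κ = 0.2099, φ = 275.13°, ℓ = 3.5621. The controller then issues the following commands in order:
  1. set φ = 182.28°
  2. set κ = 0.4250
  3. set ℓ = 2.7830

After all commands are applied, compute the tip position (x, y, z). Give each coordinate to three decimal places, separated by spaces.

initial: κ=0.2099, φ=275.13°, ℓ=3.5621
cmd 1: set φ=182.28° → (κ,φ,ℓ)=(0.2099,182.28°,3.5621) → tip=(-1.2698,-0.0506,3.2394)
cmd 2: set κ=0.4250 → (κ,φ,ℓ)=(0.4250,182.28°,3.5621) → tip=(-2.2174,-0.0883,2.3491)
cmd 3: set ℓ=2.7830 → (κ,φ,ℓ)=(0.4250,182.28°,2.7830) → tip=(-1.4615,-0.0582,2.1780)

-1.462 -0.058 2.178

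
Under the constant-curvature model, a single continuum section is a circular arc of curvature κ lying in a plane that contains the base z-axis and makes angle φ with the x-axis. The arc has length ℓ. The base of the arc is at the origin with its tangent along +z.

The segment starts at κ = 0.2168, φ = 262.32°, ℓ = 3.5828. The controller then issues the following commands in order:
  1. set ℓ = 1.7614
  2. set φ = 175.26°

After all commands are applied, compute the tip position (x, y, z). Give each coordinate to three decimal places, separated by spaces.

initial: κ=0.2168, φ=262.32°, ℓ=3.5828
cmd 1: set ℓ=1.7614 → (κ,φ,ℓ)=(0.2168,262.32°,1.7614) → tip=(-0.0444,-0.3293,1.7189)
cmd 2: set φ=175.26° → (κ,φ,ℓ)=(0.2168,175.26°,1.7614) → tip=(-0.3311,0.0275,1.7189)

-0.331 0.027 1.719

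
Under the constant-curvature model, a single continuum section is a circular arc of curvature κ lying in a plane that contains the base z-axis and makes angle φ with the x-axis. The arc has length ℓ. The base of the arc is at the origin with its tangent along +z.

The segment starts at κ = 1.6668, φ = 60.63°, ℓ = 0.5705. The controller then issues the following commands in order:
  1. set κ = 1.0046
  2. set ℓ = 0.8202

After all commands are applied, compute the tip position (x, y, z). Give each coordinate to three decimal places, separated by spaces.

0.157 0.278 0.730

initial: κ=1.6668, φ=60.63°, ℓ=0.5705
cmd 1: set κ=1.0046 → (κ,φ,ℓ)=(1.0046,60.63°,0.5705) → tip=(0.0780,0.1386,0.5398)
cmd 2: set ℓ=0.8202 → (κ,φ,ℓ)=(1.0046,60.63°,0.8202) → tip=(0.1566,0.2782,0.7305)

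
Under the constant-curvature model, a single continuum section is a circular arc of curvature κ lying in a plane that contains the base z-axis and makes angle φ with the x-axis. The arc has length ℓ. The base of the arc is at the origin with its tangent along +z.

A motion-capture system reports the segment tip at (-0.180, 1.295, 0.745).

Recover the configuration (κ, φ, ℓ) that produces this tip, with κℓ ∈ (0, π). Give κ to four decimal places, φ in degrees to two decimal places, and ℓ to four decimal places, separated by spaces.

ρ = √(x²+y²) = √(-0.180² + 1.295²) = 1.30745
φ = atan2(y, x) mod 360° = atan2(1.295, -0.180) = 97.9132°
|p|² = ρ² + z² = 1.30745² + 0.745² = 2.26445
κ = 2ρ / |p|² = 2×1.30745 / 2.26445 = 1.15476
θ = 2·atan2(ρ, z) = 2·atan2(1.30745, 0.745) = 2.10574 rad
ℓ = θ/κ = 2.10574/1.15476 = 1.82353

1.1548 97.91 1.8235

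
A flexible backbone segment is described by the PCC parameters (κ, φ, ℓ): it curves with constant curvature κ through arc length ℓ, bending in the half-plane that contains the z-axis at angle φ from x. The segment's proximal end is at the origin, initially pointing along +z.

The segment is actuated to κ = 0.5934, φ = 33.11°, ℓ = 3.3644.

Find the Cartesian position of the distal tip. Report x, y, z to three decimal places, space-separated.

1.994 1.301 1.535

θ = κ·ℓ = 0.5934 × 3.3644 = 1.99643 rad
ρ = (1 − cos θ)/κ = (1 − -0.41290)/0.5934 = 2.38103
z = sin θ / κ = 0.91078/0.5934 = 1.53484
x = ρ cos φ = 2.38103 × cos(33.11°) = 1.99441
y = ρ sin φ = 2.38103 × sin(33.11°) = 1.30063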